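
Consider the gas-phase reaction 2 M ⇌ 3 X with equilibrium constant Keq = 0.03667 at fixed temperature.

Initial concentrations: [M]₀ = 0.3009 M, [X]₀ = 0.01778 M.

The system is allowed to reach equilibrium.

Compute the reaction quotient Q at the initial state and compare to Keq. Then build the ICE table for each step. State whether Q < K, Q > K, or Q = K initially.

Q₀ = 6.2080e-05; Q < K (proceeds forward)

Q₀ = 6.2080e-05 vs Keq = 0.03667 ⇒ Q<K, forward
Step 1:
                    M           X
  init         0.3009     0.01778
  Δ          -0.07121      0.1068
  eq           0.2297      0.1246
  solve Keq expr → x = 0.03561; check Q = 0.03667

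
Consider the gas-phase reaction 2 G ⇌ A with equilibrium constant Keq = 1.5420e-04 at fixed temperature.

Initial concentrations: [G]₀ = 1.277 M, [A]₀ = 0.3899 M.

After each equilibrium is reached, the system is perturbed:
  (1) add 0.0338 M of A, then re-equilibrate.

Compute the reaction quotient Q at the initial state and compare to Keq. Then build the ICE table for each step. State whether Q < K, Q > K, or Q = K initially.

Q₀ = 0.2391; Q > K (proceeds reverse)

Q₀ = 0.2391 vs Keq = 1.5420e-04 ⇒ Q>K, reverse
Step 1:
                   G          A
  init         1.277     0.3899
  Δ           0.7785    -0.3892
  eq           2.055 6.5151e-04
  solve Keq expr → x = -0.3892; check Q = 1.5420e-04
Then add 0.0338 M of A.
Step 2:
                   G          A
  init         2.055    0.03445
  Δ          0.06751   -0.03376
  eq           2.123 6.9501e-04
  solve Keq expr → x = -0.03376; check Q = 1.5420e-04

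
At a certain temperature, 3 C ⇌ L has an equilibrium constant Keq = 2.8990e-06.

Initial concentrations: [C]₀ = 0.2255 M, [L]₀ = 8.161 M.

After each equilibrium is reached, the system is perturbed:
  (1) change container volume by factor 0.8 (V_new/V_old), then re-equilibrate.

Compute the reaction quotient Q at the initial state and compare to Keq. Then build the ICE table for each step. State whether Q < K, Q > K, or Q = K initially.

Q₀ = 711.7 vs Keq = 2.8990e-06 ⇒ Q>K, reverse
Step 1:
                   C          L
  Initial     0.2255      8.161
  Change       24.35     -8.118
  Equil        24.58    0.04305
  solve Keq expr → x = -8.118; check Q = 2.8990e-06
Then change container volume by factor 0.8 (V_new/V_old).
Step 2:
                   C          L
  Initial      30.72    0.05381
  Change    -0.08863    0.02954
  Equil        30.64    0.08335
  solve Keq expr → x = 0.02954; check Q = 2.8990e-06

Q₀ = 711.7; Q > K (proceeds reverse)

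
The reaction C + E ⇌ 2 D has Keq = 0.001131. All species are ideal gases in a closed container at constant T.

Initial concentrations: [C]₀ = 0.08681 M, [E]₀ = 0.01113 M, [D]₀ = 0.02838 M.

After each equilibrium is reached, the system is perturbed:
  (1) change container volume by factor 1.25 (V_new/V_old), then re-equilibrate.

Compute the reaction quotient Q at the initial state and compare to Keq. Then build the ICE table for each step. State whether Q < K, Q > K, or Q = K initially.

Q₀ = 0.8336 vs Keq = 0.001131 ⇒ Q>K, reverse
Step 1:
                    C           E           D
  I           0.08681     0.01113     0.02838
  C           0.01336     0.01336    -0.02671
  E            0.1002     0.02449    0.001666
  solve Keq expr → x = -0.01336; check Q = 0.001131
Then change container volume by factor 1.25 (V_new/V_old).
Step 2:
                    C           E           D
  I           0.08013     0.01959    0.001332
  C                 0           0           0
  E           0.08013     0.01959    0.001332
  solve Keq expr → x = 0; check Q = 0.001131

Q₀ = 0.8336; Q > K (proceeds reverse)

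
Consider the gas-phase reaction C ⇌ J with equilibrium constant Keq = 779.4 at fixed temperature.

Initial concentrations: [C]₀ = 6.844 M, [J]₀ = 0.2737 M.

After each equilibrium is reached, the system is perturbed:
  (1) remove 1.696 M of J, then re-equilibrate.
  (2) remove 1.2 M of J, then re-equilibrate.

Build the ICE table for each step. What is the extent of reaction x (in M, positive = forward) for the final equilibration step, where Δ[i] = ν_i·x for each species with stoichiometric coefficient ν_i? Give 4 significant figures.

x = 0.001538 M

Q₀ = 0.03999 vs Keq = 779.4 ⇒ Q<K, forward
Step 1:
                   C          J
  I            6.844     0.2737
  C           -6.835      6.835
  E         0.009121      7.109
  solve Keq expr → x = 6.835; check Q = 779.4
Then remove 1.696 M of J.
Step 2:
                   C          J
  I         0.009121      5.413
  C        -0.002173   0.002173
  E         0.006947      5.415
  solve Keq expr → x = 0.002173; check Q = 779.4
Then remove 1.2 M of J.
Step 3:
                   C          J
  I         0.006947      4.215
  C        -0.001538   0.001538
  E          0.00541      4.216
  solve Keq expr → x = 0.001538; check Q = 779.4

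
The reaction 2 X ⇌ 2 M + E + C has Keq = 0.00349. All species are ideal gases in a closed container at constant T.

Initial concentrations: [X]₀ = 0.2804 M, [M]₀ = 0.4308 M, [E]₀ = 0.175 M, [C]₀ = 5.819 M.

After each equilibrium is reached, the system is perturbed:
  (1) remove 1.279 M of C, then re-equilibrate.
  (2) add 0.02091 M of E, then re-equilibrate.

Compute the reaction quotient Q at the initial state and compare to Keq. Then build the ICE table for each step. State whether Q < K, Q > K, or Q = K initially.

Q₀ = 2.404; Q > K (proceeds reverse)

Q₀ = 2.404 vs Keq = 0.00349 ⇒ Q>K, reverse
Step 1:
                    X           M           E           C
  I            0.2804      0.4308       0.175       5.819
  C            0.3164     -0.3164     -0.1582     -0.1582
  E            0.5968      0.1144     0.01679       5.661
  solve Keq expr → x = -0.1582; check Q = 0.00349
Then remove 1.279 M of C.
Step 2:
                    X           M           E           C
  I            0.5968      0.1144     0.01679       4.382
  C         -0.005311    0.005311    0.002655    0.002655
  E            0.5915      0.1197     0.01944       4.384
  solve Keq expr → x = 0.002655; check Q = 0.00349
Then add 0.02091 M of E.
Step 3:
                    X           M           E           C
  I            0.5915      0.1197     0.04035       4.384
  C           0.02027    -0.02027    -0.01014    -0.01014
  E            0.6118     0.09941     0.03022       4.374
  solve Keq expr → x = -0.01014; check Q = 0.00349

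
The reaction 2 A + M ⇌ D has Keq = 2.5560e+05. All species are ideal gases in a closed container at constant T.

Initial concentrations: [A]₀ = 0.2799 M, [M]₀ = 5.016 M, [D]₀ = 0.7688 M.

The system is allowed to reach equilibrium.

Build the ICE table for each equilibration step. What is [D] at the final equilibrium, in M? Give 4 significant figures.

[D]_eq = 0.9083 M

Q₀ = 1.956 vs Keq = 2.5560e+05 ⇒ Q<K, forward
Step 1:
                   A          M          D
  init        0.2799      5.016     0.7688
  Δ           -0.279    -0.1395     0.1395
  eq      8.5366e-04      4.876     0.9083
  solve Keq expr → x = 0.1395; check Q = 2.5560e+05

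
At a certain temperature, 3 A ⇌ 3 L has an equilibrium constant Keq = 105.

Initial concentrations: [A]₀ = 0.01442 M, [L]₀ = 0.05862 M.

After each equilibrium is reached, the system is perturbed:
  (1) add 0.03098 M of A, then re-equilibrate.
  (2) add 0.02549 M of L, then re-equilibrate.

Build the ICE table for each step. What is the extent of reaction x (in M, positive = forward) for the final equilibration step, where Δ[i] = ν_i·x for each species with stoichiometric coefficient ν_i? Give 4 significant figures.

x = -0.001486 M

Q₀ = 67.18 vs Keq = 105 ⇒ Q<K, forward
Step 1:
                  A         L
  init      0.01442   0.05862
  Δ       -0.001646  0.001646
  eq        0.01277   0.06027
  solve Keq expr → x = 5.4854e-04; check Q = 105
Then add 0.03098 M of A.
Step 2:
                  A         L
  init      0.04375   0.06027
  Δ        -0.02556   0.02556
  eq        0.01819   0.08583
  solve Keq expr → x = 0.008521; check Q = 105
Then add 0.02549 M of L.
Step 3:
                  A         L
  init      0.01819    0.1113
  Δ        0.004458 -0.004458
  eq        0.02265    0.1069
  solve Keq expr → x = -0.001486; check Q = 105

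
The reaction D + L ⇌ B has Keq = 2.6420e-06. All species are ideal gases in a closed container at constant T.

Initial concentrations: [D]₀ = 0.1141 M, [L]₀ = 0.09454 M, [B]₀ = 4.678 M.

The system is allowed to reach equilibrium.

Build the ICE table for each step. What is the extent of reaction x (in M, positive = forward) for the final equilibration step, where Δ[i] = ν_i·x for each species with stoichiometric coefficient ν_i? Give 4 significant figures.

x = -4.678 M

Q₀ = 433.7 vs Keq = 2.6420e-06 ⇒ Q>K, reverse
Step 1:
                  D         L         B
  init       0.1141   0.09454     4.678
  Δ           4.678     4.678    -4.678
  eq          4.792     4.772 6.0422e-05
  solve Keq expr → x = -4.678; check Q = 2.6420e-06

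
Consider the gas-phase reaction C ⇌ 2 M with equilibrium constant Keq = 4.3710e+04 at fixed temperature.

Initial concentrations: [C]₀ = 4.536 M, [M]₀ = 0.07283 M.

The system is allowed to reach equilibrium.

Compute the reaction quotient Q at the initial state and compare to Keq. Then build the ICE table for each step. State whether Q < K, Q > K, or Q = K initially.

Q₀ = 0.001169; Q < K (proceeds forward)

Q₀ = 0.001169 vs Keq = 4.3710e+04 ⇒ Q<K, forward
Step 1:
                  C         M
  init        4.536   0.07283
  Δ          -4.534     9.068
  eq       0.001912     9.141
  solve Keq expr → x = 4.534; check Q = 4.3710e+04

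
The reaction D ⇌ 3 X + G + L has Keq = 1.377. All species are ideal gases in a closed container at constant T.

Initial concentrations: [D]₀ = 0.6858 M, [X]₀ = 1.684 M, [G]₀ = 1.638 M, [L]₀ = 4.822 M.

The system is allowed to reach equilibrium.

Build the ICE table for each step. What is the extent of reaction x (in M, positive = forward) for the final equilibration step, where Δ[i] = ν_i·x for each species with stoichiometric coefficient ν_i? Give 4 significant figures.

x = -0.3518 M

Q₀ = 55 vs Keq = 1.377 ⇒ Q>K, reverse
Step 1:
                   D          X          G          L
  I           0.6858      1.684      1.638      4.822
  C           0.3518     -1.055    -0.3518    -0.3518
  E            1.038     0.6287      1.286       4.47
  solve Keq expr → x = -0.3518; check Q = 1.377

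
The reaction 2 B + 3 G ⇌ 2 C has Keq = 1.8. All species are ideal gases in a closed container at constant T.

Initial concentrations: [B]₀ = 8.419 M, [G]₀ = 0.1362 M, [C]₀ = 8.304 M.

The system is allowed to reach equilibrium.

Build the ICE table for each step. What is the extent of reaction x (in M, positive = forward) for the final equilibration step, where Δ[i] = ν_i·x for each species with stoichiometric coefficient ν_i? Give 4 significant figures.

Q₀ = 385.1 vs Keq = 1.8 ⇒ Q>K, reverse
Step 1:
                   B          G          C
  I            8.419     0.1362      8.304
  C           0.4172     0.6259    -0.4172
  E            8.836     0.7621      7.887
  solve Keq expr → x = -0.2086; check Q = 1.8

x = -0.2086 M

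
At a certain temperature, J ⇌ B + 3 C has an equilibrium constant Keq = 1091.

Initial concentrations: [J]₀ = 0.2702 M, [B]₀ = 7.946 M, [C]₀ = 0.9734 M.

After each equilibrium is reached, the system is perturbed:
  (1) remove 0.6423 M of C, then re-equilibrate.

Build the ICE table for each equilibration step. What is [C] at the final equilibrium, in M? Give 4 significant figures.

Q₀ = 27.12 vs Keq = 1091 ⇒ Q<K, forward
Step 1:
                  J         B         C
  init       0.2702     7.946    0.9734
  Δ         -0.2348    0.2348    0.7044
  eq        0.03541     8.181     1.678
  solve Keq expr → x = 0.2348; check Q = 1091
Then remove 0.6423 M of C.
Step 2:
                  J         B         C
  init      0.03541     8.181     1.035
  Δ         -0.0251    0.0251   0.07531
  eq        0.01031     8.206     1.111
  solve Keq expr → x = 0.0251; check Q = 1091

[C]_eq = 1.111 M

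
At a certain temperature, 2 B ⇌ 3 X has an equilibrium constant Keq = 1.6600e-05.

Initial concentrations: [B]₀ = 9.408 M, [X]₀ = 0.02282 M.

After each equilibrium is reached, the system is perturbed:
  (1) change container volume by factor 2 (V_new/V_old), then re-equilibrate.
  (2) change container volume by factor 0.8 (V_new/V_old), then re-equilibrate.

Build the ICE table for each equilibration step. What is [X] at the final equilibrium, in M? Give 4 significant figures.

Q₀ = 1.3426e-07 vs Keq = 1.6600e-05 ⇒ Q<K, forward
Step 1:
                  B         X
  init        9.408   0.02282
  Δ        -0.06025   0.09038
  eq          9.348    0.1132
  solve Keq expr → x = 0.03013; check Q = 1.6600e-05
Then change container volume by factor 2 (V_new/V_old).
Step 2:
                  B         X
  init        4.674    0.0566
  Δ       -0.009741   0.01461
  eq          4.664   0.07121
  solve Keq expr → x = 0.004871; check Q = 1.6600e-05
Then change container volume by factor 0.8 (V_new/V_old).
Step 3:
                  B         X
  init         5.83   0.08901
  Δ        0.004227 -0.006341
  eq          5.834   0.08267
  solve Keq expr → x = -0.002114; check Q = 1.6600e-05

[X]_eq = 0.08267 M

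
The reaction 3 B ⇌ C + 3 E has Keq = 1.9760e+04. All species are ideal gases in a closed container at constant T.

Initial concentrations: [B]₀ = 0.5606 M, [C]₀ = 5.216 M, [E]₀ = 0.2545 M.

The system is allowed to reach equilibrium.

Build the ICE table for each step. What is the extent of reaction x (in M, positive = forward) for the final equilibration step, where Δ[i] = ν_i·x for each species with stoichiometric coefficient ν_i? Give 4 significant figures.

Q₀ = 0.488 vs Keq = 1.9760e+04 ⇒ Q<K, forward
Step 1:
                   B          C          E
  init        0.5606      5.216     0.2545
  Δ           -0.511     0.1703      0.511
  eq         0.04963      5.386     0.7655
  solve Keq expr → x = 0.1703; check Q = 1.9760e+04

x = 0.1703 M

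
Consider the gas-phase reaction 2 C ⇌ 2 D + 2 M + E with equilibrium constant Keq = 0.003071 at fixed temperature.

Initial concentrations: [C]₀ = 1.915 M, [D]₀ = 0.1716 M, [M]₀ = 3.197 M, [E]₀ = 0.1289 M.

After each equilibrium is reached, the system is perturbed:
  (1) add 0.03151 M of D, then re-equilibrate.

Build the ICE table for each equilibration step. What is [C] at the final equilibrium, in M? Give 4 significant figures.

[C]_eq = 1.998 M

Q₀ = 0.01058 vs Keq = 0.003071 ⇒ Q>K, reverse
Step 1:
                  C         D         M         E
  I           1.915    0.1716     3.197    0.1289
  C         0.06048  -0.06048  -0.06048  -0.03024
  E           1.975    0.1111     3.137   0.09866
  solve Keq expr → x = -0.03024; check Q = 0.003071
Then add 0.03151 M of D.
Step 2:
                  C         D         M         E
  I           1.975    0.1426     3.137   0.09866
  C         0.02241  -0.02241  -0.02241   -0.0112
  E           1.998    0.1202     3.114   0.08746
  solve Keq expr → x = -0.0112; check Q = 0.003071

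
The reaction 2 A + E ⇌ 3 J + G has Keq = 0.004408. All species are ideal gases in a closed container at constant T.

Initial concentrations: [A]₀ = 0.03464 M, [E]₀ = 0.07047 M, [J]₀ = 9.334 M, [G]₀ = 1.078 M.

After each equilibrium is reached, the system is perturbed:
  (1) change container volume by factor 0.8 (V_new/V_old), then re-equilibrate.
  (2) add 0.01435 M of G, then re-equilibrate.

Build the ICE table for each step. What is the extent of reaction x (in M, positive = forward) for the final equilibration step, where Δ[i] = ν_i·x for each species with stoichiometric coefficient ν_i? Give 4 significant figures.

x = -0.01434 M

Q₀ = 1.0367e+07 vs Keq = 0.004408 ⇒ Q>K, reverse
Step 1:
                   A          E          J          G
  init       0.03464    0.07047      9.334      1.078
  Δ            2.156      1.078     -3.234     -1.078
  eq            2.19      1.148        6.1 1.0698e-04
  solve Keq expr → x = -1.078; check Q = 0.004408
Then change container volume by factor 0.8 (V_new/V_old).
Step 2:
                   A          E          J          G
  init         2.738      1.435      7.625 1.3373e-04
  Δ       5.3473e-05 2.6737e-05 -8.0210e-05 -2.6737e-05
  eq           2.738      1.435      7.625 1.0699e-04
  solve Keq expr → x = -2.6737e-05; check Q = 0.004408
Then add 0.01435 M of G.
Step 3:
                   A          E          J          G
  init         2.738      1.435      7.625    0.01446
  Δ          0.02869    0.01434   -0.04303   -0.01434
  eq           2.767       1.45      7.582 1.1223e-04
  solve Keq expr → x = -0.01434; check Q = 0.004408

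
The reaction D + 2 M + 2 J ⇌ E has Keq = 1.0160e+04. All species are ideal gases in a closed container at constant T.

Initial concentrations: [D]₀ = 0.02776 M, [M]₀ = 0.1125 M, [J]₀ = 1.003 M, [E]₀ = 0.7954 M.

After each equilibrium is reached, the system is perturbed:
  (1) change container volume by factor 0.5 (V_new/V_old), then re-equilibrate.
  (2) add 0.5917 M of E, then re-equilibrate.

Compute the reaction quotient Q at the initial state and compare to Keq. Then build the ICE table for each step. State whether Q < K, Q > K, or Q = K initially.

Q₀ = 2250; Q < K (proceeds forward)

Q₀ = 2250 vs Keq = 1.0160e+04 ⇒ Q<K, forward
Step 1:
                   D          M          J          E
  I          0.02776     0.1125      1.003     0.7954
  C         -0.01523   -0.03046   -0.03046    0.01523
  E          0.01253    0.08204     0.9725     0.8106
  solve Keq expr → x = 0.01523; check Q = 1.0160e+04
Then change container volume by factor 0.5 (V_new/V_old).
Step 2:
                   D          M          J          E
  I          0.02506     0.1641      1.945      1.621
  C         -0.02196   -0.04393   -0.04393    0.02196
  E         0.003099     0.1202      1.901      1.643
  solve Keq expr → x = 0.02196; check Q = 1.0160e+04
Then add 0.5917 M of E.
Step 3:
                   D          M          J          E
  I         0.003099     0.1202      1.901      2.235
  C       9.7264e-04   0.001945   0.001945 -9.7264e-04
  E         0.004072     0.1221      1.903      2.234
  solve Keq expr → x = -9.7264e-04; check Q = 1.0160e+04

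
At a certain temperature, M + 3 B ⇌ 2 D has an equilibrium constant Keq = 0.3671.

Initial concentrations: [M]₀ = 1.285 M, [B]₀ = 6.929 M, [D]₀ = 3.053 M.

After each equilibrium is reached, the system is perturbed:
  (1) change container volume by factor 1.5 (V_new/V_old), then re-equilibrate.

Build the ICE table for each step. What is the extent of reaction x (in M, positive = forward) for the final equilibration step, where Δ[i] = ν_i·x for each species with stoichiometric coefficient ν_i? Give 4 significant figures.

Q₀ = 0.0218 vs Keq = 0.3671 ⇒ Q<K, forward
Step 1:
                   M          B          D
  I            1.285      6.929      3.053
  C          -0.7436     -2.231      1.487
  E           0.5414      4.698       4.54
  solve Keq expr → x = 0.7436; check Q = 0.3671
Then change container volume by factor 1.5 (V_new/V_old).
Step 2:
                   M          B          D
  I            0.361      3.132      3.027
  C           0.1253     0.3759    -0.2506
  E           0.4863      3.508      2.776
  solve Keq expr → x = -0.1253; check Q = 0.3671

x = -0.1253 M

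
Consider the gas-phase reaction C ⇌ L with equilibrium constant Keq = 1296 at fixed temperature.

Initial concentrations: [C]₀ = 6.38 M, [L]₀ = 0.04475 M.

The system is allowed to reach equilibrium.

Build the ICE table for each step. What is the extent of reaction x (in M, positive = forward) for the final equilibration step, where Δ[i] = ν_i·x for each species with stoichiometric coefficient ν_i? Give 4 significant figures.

x = 6.375 M

Q₀ = 0.007014 vs Keq = 1296 ⇒ Q<K, forward
Step 1:
                  C         L
  init         6.38   0.04475
  Δ          -6.375     6.375
  eq       0.004954      6.42
  solve Keq expr → x = 6.375; check Q = 1296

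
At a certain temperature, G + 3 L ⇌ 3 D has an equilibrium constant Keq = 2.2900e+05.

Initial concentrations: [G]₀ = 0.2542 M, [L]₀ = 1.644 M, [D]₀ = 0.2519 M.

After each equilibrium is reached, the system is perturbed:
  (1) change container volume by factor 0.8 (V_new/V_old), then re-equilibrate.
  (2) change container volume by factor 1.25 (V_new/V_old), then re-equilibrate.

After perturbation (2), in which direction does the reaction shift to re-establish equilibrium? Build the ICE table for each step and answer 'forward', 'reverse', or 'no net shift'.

Direction: reverse

Q₀ = 0.01415 vs Keq = 2.2900e+05 ⇒ Q<K, forward
Step 1:
                  G         L         D
  Initial    0.2542     1.644    0.2519
  Change    -0.2542   -0.7626    0.7626
  Equil   6.6580e-06    0.8814     1.014
  solve Keq expr → x = 0.2542; check Q = 2.2900e+05
Then change container volume by factor 0.8 (V_new/V_old).
Step 2:
                  G         L         D
  Initial 8.3225e-06     1.102     1.268
  Change  -1.6643e-06 -4.9930e-06 4.9930e-06
  Equil   6.6582e-06     1.102     1.268
  solve Keq expr → x = 1.6643e-06; check Q = 2.2900e+05
Then change container volume by factor 1.25 (V_new/V_old).
Step 3:
                  G         L         D
  Initial 5.3266e-06    0.8814     1.014
  Change  1.3315e-06 3.9944e-06 -3.9944e-06
  Equil   6.6580e-06    0.8814     1.014
  solve Keq expr → x = -1.3315e-06; check Q = 2.2900e+05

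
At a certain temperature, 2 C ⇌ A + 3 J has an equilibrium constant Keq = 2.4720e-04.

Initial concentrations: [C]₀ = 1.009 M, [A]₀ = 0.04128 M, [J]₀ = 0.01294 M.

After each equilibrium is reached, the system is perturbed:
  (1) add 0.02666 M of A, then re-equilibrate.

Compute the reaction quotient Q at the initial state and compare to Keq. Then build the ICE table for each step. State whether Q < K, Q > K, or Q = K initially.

Q₀ = 8.7854e-08 vs Keq = 2.4720e-04 ⇒ Q<K, forward
Step 1:
                   C          A          J
  Initial      1.009    0.04128    0.01294
  Change    -0.08266    0.04133      0.124
  Equil       0.9263    0.08261     0.1369
  solve Keq expr → x = 0.04133; check Q = 2.4720e-04
Then add 0.02666 M of A.
Step 2:
                   C          A          J
  Initial     0.9263     0.1093     0.1369
  Change    0.006829  -0.003414   -0.01024
  Equil       0.9332     0.1059     0.1267
  solve Keq expr → x = -0.003414; check Q = 2.4720e-04

Q₀ = 8.7854e-08; Q < K (proceeds forward)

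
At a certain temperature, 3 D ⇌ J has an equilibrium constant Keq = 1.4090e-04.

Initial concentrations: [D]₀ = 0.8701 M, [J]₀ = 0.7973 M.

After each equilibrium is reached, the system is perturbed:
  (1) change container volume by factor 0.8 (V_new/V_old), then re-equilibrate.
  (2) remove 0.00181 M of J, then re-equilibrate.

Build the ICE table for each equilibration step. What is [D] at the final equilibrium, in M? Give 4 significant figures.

[D]_eq = 4.044 M

Q₀ = 1.21 vs Keq = 1.4090e-04 ⇒ Q>K, reverse
Step 1:
                   D          J
  I           0.8701     0.7973
  C            2.377    -0.7925
  E            3.248   0.004826
  solve Keq expr → x = -0.7925; check Q = 1.4090e-04
Then change container volume by factor 0.8 (V_new/V_old).
Step 2:
                   D          J
  I            4.059   0.006032
  C        -0.009972   0.003324
  E            4.049   0.009356
  solve Keq expr → x = 0.003324; check Q = 1.4090e-04
Then remove 0.00181 M of J.
Step 3:
                   D          J
  I            4.049   0.007546
  C         -0.00532   0.001773
  E            4.044   0.009319
  solve Keq expr → x = 0.001773; check Q = 1.4090e-04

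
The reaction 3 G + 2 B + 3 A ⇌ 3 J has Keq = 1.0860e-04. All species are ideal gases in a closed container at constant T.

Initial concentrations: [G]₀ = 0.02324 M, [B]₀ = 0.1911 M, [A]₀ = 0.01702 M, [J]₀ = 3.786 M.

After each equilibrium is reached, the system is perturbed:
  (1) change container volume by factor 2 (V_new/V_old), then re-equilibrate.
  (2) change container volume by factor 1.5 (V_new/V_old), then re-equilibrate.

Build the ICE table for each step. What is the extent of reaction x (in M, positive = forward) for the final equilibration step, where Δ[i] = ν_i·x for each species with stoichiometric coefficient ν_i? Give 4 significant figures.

x = -0.01606 M

Q₀ = 2.4012e+13 vs Keq = 1.0860e-04 ⇒ Q>K, reverse
Step 1:
                    G           B           A           J
  Initial     0.02324      0.1911     0.01702       3.786
  Change        3.032       2.021       3.032      -3.032
  Equil         3.055       2.212       3.049      0.7544
  solve Keq expr → x = -1.011; check Q = 1.0860e-04
Then change container volume by factor 2 (V_new/V_old).
Step 2:
                    G           B           A           J
  Initial       1.527       1.106       1.524      0.3772
  Change       0.2106      0.1404      0.2106     -0.2106
  Equil         1.738       1.246       1.735      0.1666
  solve Keq expr → x = -0.07019; check Q = 1.0860e-04
Then change container volume by factor 1.5 (V_new/V_old).
Step 3:
                    G           B           A           J
  Initial       1.159       0.831       1.157      0.1111
  Change      0.04819     0.03213     0.04819    -0.04819
  Equil         1.207      0.8631       1.205     0.06289
  solve Keq expr → x = -0.01606; check Q = 1.0860e-04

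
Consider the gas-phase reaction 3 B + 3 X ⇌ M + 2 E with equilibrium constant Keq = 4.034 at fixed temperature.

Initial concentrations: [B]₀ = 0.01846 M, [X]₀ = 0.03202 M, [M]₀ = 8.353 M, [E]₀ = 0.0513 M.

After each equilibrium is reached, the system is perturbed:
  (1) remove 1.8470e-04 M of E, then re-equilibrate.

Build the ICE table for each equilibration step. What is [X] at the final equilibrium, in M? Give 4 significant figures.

Q₀ = 1.0644e+08 vs Keq = 4.034 ⇒ Q>K, reverse
Step 1:
                  B         X         M         E
  I         0.01846   0.03202     8.353    0.0513
  C         0.07588   0.07588  -0.02529  -0.05059
  E         0.09434    0.1079     8.328 7.1475e-04
  solve Keq expr → x = -0.02529; check Q = 4.034
Then remove 1.8470e-04 M of E.
Step 2:
                  B         X         M         E
  I         0.09434    0.1079     8.328 5.3005e-04
  C       -2.6849e-04 -2.6849e-04 8.9496e-05 1.7899e-04
  E         0.09407    0.1076     8.328 7.0904e-04
  solve Keq expr → x = 8.9496e-05; check Q = 4.034

[X]_eq = 0.1076 M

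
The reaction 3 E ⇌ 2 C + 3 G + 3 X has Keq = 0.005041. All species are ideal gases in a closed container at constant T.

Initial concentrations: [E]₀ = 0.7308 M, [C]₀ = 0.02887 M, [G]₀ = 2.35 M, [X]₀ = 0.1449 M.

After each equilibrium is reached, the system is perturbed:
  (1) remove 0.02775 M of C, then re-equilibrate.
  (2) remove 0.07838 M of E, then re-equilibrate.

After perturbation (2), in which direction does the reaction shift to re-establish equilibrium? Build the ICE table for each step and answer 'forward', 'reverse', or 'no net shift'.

Direction: reverse

Q₀ = 8.4315e-05 vs Keq = 0.005041 ⇒ Q<K, forward
Step 1:
                    E           C           G           X
  init         0.7308     0.02887        2.35      0.1449
  Δ          -0.08663     0.05776     0.08663     0.08663
  eq           0.6442     0.08663       2.437      0.2315
  solve Keq expr → x = 0.02888; check Q = 0.005041
Then remove 0.02775 M of C.
Step 2:
                    E           C           G           X
  init         0.6442     0.05888       2.437      0.2315
  Δ           -0.0199     0.01327      0.0199      0.0199
  eq           0.6243     0.07214       2.457      0.2514
  solve Keq expr → x = 0.006633; check Q = 0.005041
Then remove 0.07838 M of E.
Step 3:
                    E           C           G           X
  init         0.5459     0.07214       2.457      0.2514
  Δ           0.01051   -0.007007    -0.01051    -0.01051
  eq           0.5564     0.06514       2.446      0.2409
  solve Keq expr → x = -0.003503; check Q = 0.005041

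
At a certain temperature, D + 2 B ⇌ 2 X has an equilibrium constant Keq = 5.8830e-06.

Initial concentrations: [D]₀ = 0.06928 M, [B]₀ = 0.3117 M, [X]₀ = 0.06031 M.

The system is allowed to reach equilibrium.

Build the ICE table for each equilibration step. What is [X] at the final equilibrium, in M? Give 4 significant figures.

[X]_eq = 2.8411e-04 M

Q₀ = 0.5404 vs Keq = 5.8830e-06 ⇒ Q>K, reverse
Step 1:
                   D          B          X
  Initial    0.06928     0.3117    0.06031
  Change     0.03001    0.06003   -0.06003
  Equil      0.09929     0.3717 2.8411e-04
  solve Keq expr → x = -0.03001; check Q = 5.8830e-06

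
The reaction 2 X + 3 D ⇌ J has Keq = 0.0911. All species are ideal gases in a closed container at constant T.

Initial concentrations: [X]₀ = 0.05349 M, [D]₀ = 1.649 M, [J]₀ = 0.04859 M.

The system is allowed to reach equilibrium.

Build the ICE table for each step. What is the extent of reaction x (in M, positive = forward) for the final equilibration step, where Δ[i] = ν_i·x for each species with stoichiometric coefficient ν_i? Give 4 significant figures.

Q₀ = 3.787 vs Keq = 0.0911 ⇒ Q>K, reverse
Step 1:
                  X         D         J
  Initial   0.05349     1.649   0.04859
  Change     0.0794    0.1191   -0.0397
  Equil      0.1329     1.768  0.008892
  solve Keq expr → x = -0.0397; check Q = 0.0911

x = -0.0397 M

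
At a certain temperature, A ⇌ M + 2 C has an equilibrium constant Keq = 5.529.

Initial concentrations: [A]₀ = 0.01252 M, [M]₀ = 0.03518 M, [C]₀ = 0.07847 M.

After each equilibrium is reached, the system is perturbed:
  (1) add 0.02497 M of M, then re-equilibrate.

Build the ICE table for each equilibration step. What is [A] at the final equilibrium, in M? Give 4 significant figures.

Q₀ = 0.0173 vs Keq = 5.529 ⇒ Q<K, forward
Step 1:
                  A         M         C
  Initial   0.01252   0.03518   0.07847
  Change   -0.01243   0.01243   0.02486
  Equil   9.1929e-05   0.04761    0.1033
  solve Keq expr → x = 0.01243; check Q = 5.529
Then add 0.02497 M of M.
Step 2:
                  A         M         C
  Initial 9.1929e-05   0.07258    0.1033
  Change  4.7864e-05 -4.7864e-05 -9.5729e-05
  Equil   1.3979e-04   0.07253    0.1032
  solve Keq expr → x = -4.7864e-05; check Q = 5.529

[A]_eq = 1.3979e-04 M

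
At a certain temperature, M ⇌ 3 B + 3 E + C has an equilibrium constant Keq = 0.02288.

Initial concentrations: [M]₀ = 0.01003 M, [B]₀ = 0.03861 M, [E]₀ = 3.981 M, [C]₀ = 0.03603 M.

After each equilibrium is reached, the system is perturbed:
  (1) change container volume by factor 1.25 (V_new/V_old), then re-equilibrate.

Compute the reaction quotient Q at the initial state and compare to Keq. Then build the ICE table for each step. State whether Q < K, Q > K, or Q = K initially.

Q₀ = 0.01304 vs Keq = 0.02288 ⇒ Q<K, forward
Step 1:
                   M          B          E          C
  init       0.01003    0.03861      3.981    0.03603
  Δ         -0.00157   0.004711   0.004711    0.00157
  eq         0.00846    0.04332      3.986     0.0376
  solve Keq expr → x = 0.00157; check Q = 0.02288
Then change container volume by factor 1.25 (V_new/V_old).
Step 2:
                   M          B          E          C
  init      0.006768    0.03466      3.189    0.03008
  Δ        -0.002914   0.008743   0.008743   0.002914
  eq        0.003853     0.0434      3.197    0.03299
  solve Keq expr → x = 0.002914; check Q = 0.02288

Q₀ = 0.01304; Q < K (proceeds forward)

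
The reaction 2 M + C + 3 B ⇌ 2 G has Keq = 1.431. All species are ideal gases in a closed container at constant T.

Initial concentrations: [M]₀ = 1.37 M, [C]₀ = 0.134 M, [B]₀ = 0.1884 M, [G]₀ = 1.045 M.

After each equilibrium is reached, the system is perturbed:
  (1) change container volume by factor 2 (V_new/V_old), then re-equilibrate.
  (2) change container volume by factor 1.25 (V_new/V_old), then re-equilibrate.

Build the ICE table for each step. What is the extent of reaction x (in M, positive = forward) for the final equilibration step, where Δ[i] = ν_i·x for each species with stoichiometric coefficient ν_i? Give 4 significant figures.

Q₀ = 649.3 vs Keq = 1.431 ⇒ Q>K, reverse
Step 1:
                  M         C         B         G
  I            1.37     0.134    0.1884     1.045
  C          0.3514    0.1757    0.5271   -0.3514
  E           1.721    0.3097    0.7155    0.6936
  solve Keq expr → x = -0.1757; check Q = 1.431
Then change container volume by factor 2 (V_new/V_old).
Step 2:
                  M         C         B         G
  I          0.8607    0.1549    0.3578    0.3468
  C          0.1252    0.0626    0.1878   -0.1252
  E          0.9859    0.2174    0.5455    0.2216
  solve Keq expr → x = -0.0626; check Q = 1.431
Then change container volume by factor 1.25 (V_new/V_old).
Step 3:
                  M         C         B         G
  I          0.7887     0.174    0.4364    0.1773
  C         0.03249   0.01625   0.04874  -0.03249
  E          0.8212    0.1902    0.4852    0.1448
  solve Keq expr → x = -0.01625; check Q = 1.431

x = -0.01625 M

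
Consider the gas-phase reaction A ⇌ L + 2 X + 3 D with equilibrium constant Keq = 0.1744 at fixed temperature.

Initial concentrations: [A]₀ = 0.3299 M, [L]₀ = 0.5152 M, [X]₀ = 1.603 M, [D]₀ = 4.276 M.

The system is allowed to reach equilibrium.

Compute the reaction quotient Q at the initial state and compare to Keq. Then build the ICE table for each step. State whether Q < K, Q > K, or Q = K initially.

Q₀ = 313.7; Q > K (proceeds reverse)

Q₀ = 313.7 vs Keq = 0.1744 ⇒ Q>K, reverse
Step 1:
                   A          L          X          D
  Initial     0.3299     0.5152      1.603      4.276
  Change      0.4972    -0.4972    -0.9943     -1.491
  Equil       0.8271    0.01803     0.6087      2.785
  solve Keq expr → x = -0.4972; check Q = 0.1744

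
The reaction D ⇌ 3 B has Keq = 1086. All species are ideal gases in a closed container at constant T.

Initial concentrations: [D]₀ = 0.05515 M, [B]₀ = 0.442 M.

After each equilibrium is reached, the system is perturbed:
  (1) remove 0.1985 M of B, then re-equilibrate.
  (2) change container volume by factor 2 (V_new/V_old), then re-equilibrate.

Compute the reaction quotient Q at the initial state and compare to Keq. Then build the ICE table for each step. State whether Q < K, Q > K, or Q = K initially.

Q₀ = 1.566; Q < K (proceeds forward)

Q₀ = 1.566 vs Keq = 1086 ⇒ Q<K, forward
Step 1:
                   D          B
  I          0.05515      0.442
  C         -0.05494     0.1648
  E       2.0577e-04     0.6068
  solve Keq expr → x = 0.05494; check Q = 1086
Then remove 0.1985 M of B.
Step 2:
                   D          B
  I       2.0577e-04     0.4083
  C       -1.4288e-04 4.2863e-04
  E       6.2890e-05     0.4088
  solve Keq expr → x = 1.4288e-04; check Q = 1086
Then change container volume by factor 2 (V_new/V_old).
Step 3:
                   D          B
  I       3.1445e-05     0.2044
  C       -2.3575e-05 7.0726e-05
  E       7.8694e-06     0.2045
  solve Keq expr → x = 2.3575e-05; check Q = 1086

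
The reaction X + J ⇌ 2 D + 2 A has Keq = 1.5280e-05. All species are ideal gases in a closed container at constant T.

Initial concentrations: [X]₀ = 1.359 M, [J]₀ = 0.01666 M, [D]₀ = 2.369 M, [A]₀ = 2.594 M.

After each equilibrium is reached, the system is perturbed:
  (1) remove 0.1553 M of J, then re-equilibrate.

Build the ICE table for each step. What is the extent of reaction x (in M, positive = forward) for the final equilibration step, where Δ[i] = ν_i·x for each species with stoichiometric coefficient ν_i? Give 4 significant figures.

Q₀ = 1668 vs Keq = 1.5280e-05 ⇒ Q>K, reverse
Step 1:
                    X           J           D           A
  Initial       1.359     0.01666       2.369       2.594
  Change        1.171       1.171      -2.342      -2.342
  Equil          2.53       1.188      0.0269      0.2519
  solve Keq expr → x = -1.171; check Q = 1.5280e-05
Then remove 0.1553 M of J.
Step 2:
                    X           J           D           A
  Initial        2.53       1.032      0.0269      0.2519
  Change   8.2081e-04  8.2081e-04   -0.001642   -0.001642
  Equil         2.531       1.033     0.02526      0.2503
  solve Keq expr → x = -8.2081e-04; check Q = 1.5280e-05

x = -8.2081e-04 M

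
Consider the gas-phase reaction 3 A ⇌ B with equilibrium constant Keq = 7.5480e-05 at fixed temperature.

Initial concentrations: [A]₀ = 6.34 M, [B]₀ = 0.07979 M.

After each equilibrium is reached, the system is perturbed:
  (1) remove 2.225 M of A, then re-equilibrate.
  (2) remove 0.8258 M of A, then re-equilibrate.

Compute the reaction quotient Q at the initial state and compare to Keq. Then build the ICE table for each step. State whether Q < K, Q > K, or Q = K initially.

Q₀ = 3.1310e-04 vs Keq = 7.5480e-05 ⇒ Q>K, reverse
Step 1:
                  A         B
  Initial      6.34   0.07979
  Change     0.1767   -0.0589
  Equil       6.517   0.02089
  solve Keq expr → x = -0.0589; check Q = 7.5480e-05
Then remove 2.225 M of A.
Step 2:
                  A         B
  Initial     4.292   0.02089
  Change    0.04421  -0.01474
  Equil       4.336  0.006153
  solve Keq expr → x = -0.01474; check Q = 7.5480e-05
Then remove 0.8258 M of A.
Step 3:
                  A         B
  Initial      3.51  0.006153
  Change   0.008593 -0.002864
  Equil       3.519  0.003288
  solve Keq expr → x = -0.002864; check Q = 7.5480e-05

Q₀ = 3.1310e-04; Q > K (proceeds reverse)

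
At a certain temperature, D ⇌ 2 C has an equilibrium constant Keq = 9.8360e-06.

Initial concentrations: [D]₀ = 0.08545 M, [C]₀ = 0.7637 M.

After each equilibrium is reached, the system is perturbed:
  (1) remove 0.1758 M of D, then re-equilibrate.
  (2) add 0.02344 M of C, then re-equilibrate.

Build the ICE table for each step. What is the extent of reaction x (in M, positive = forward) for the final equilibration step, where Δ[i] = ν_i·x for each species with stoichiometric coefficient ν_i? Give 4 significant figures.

x = -0.0117 M

Q₀ = 6.825 vs Keq = 9.8360e-06 ⇒ Q>K, reverse
Step 1:
                    D           C
  Initial     0.08545      0.7637
  Change       0.3808     -0.7616
  Equil        0.4662    0.002141
  solve Keq expr → x = -0.3808; check Q = 9.8360e-06
Then remove 0.1758 M of D.
Step 2:
                    D           C
  Initial      0.2904    0.002141
  Change   2.2532e-04 -4.5063e-04
  Equil        0.2907    0.001691
  solve Keq expr → x = -2.2532e-04; check Q = 9.8360e-06
Then add 0.02344 M of C.
Step 3:
                    D           C
  Initial      0.2907     0.02513
  Change       0.0117    -0.02341
  Equil        0.3024    0.001725
  solve Keq expr → x = -0.0117; check Q = 9.8360e-06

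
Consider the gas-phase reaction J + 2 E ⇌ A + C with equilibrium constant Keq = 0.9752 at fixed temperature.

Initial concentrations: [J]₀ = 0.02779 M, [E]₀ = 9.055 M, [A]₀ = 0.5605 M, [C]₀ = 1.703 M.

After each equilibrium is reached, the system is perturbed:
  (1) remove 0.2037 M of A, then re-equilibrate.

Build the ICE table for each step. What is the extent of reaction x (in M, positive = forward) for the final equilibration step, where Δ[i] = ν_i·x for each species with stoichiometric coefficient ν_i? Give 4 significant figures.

x = 0.004279 M

Q₀ = 0.4189 vs Keq = 0.9752 ⇒ Q<K, forward
Step 1:
                   J          E          A          C
  init       0.02779      9.055     0.5605      1.703
  Δ         -0.01533   -0.03066    0.01533    0.01533
  eq         0.01246      9.024     0.5758      1.718
  solve Keq expr → x = 0.01533; check Q = 0.9752
Then remove 0.2037 M of A.
Step 2:
                   J          E          A          C
  init       0.01246      9.024     0.3721      1.718
  Δ        -0.004279  -0.008558   0.004279   0.004279
  eq         0.00818      9.016     0.3764      1.723
  solve Keq expr → x = 0.004279; check Q = 0.9752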